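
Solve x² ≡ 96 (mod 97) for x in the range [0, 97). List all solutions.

97 ≡ 1 (mod 4), so we find a root by search.
Trying successive values, 22² = 484 ≡ 96 (mod 97). The other root is 97 − 22 = 75.

22, 75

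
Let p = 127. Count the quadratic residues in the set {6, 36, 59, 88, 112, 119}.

(6/127) = -1 → non-residue.
(36/127) = +1 → QR.
(59/127) = -1 → non-residue.
(88/127) = +1 → QR.
(112/127) = -1 → non-residue.
(119/127) = -1 → non-residue.
Total quadratic residues among the 6: 2.

2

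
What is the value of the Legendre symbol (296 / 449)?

-1

Pull out 2^3: since 449 ≡ 1 (mod 8), (2/449) = +1, so (2/449)^3 = +1.
Reciprocity: 37 ≡ 1 and 449 ≡ 1 (mod 4), so (37/449) = +(449/37).
Reduce top mod 37: now compute (5/37).
Reciprocity: 5 ≡ 1 and 37 ≡ 1 (mod 4), so (5/37) = +(37/5).
Reduce top mod 5: now compute (2/5).
Pull out 2: since 5 ≡ 5 (mod 8), (2/5) = -1.
Reached (1/5) = 1. Collecting the sign flips along the way, the symbol is -1.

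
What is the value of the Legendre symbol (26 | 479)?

-1

Euler's criterion: (26/479) ≡ 26^239 (mod 479).
26^2 ≡ 197 (mod 479)
26^4 ≡ 10 (mod 479)
26^8 ≡ 100 (mod 479)
26^16 ≡ 420 (mod 479)
26^32 ≡ 128 (mod 479)
26^64 ≡ 98 (mod 479)
26^128 ≡ 24 (mod 479)
26^239 = 26^(128+64+32+8+4+2+1) ≡ 478 (mod 479).
Result is 478 ≡ −1, so (26/479) = −1.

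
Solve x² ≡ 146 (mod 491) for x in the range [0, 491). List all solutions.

51, 440

Since 491 ≡ 3 (mod 4), a square root of 146 is 146^((491+1)/4) = 146^123 mod 491.
Repeated squaring: 146^2≡203, 146^4≡456, 146^8≡243, 146^16≡129, 146^32≡438, 146^64≡354 (mod 491).
146^123 = 146^(64+32+16+8+2+1) ≡ 51 (mod 491).
Check: 51² = 2601 ≡ 146 (mod 491). The two roots are 51 and 440.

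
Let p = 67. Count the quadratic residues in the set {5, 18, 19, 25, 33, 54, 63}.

4

(5/67) = -1 → non-residue.
(18/67) = -1 → non-residue.
(19/67) = +1 → QR.
(25/67) = +1 → QR.
(33/67) = +1 → QR.
(54/67) = +1 → QR.
(63/67) = -1 → non-residue.
Total quadratic residues among the 7: 4.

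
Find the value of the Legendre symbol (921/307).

0

First reduce: 921 ≡ 0 (mod 307).
Top reduces to 0: gcd > 1, so the symbol is 0.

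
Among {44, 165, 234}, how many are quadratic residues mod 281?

1

(44/281) = -1 → non-residue.
(165/281) = +1 → QR.
(234/281) = -1 → non-residue.
Total quadratic residues among the 3: 1.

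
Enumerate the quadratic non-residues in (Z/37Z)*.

Square k = 1,…,18 (k and 37−k give the same square):
1²=1, 2²=4, 3²=9, 4²=16, 5²=25, 6²=36, 7²≡12, 8²≡27, 9²≡7, 10²≡26, 11²≡10, 12²≡33, 13²≡21, 14²≡11, 15²≡3, 16²≡34, 17²≡30, 18²≡28 (mod 37).
The residues are {1, 3, 4, 7, 9, 10, 11, 12, 16, 21, 25, 26, 27, 28, 30, 33, 34, 36}; the non-residues are the remaining 18 nonzero classes.

2,5,6,8,13,14,15,17,18,19,20,22,23,24,29,31,32,35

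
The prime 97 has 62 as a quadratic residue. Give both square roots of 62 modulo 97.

16, 81

97 ≡ 1 (mod 4), so we find a root by search.
Trying successive values, 16² = 256 ≡ 62 (mod 97). The other root is 97 − 16 = 81.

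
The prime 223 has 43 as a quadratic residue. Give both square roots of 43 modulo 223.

97, 126

Since 223 ≡ 3 (mod 4), a square root of 43 is 43^((223+1)/4) = 43^56 mod 223.
Repeated squaring: 43^2≡65, 43^4≡211, 43^8≡144, 43^16≡220, 43^32≡9 (mod 223).
43^56 = 43^(32+16+8) ≡ 126 (mod 223).
Check: 126² = 15876 ≡ 43 (mod 223). The two roots are 97 and 126.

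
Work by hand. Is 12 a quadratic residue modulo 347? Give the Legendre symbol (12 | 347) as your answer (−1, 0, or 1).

Euler's criterion: (12/347) ≡ 12^173 (mod 347).
12^2 ≡ 144 (mod 347)
12^4 ≡ 263 (mod 347)
12^8 ≡ 116 (mod 347)
12^16 ≡ 270 (mod 347)
12^32 ≡ 30 (mod 347)
12^64 ≡ 206 (mod 347)
12^128 ≡ 102 (mod 347)
12^173 = 12^(128+32+8+4+1) ≡ 1 (mod 347).
Result is 1, so (12/347) = 1.

1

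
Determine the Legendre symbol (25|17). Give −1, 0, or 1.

First reduce: 25 ≡ 8 (mod 17).
Pull out 2^3: since 17 ≡ 1 (mod 8), (2/17) = +1, so (2/17)^3 = +1.
Reached (1/17) = 1. Collecting the sign flips along the way, the symbol is +1.

1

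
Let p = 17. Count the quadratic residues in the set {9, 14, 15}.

(9/17) = +1 → QR.
(14/17) = -1 → non-residue.
(15/17) = +1 → QR.
Total quadratic residues among the 3: 2.

2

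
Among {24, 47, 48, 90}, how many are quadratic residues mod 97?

(24/97) = +1 → QR.
(47/97) = +1 → QR.
(48/97) = +1 → QR.
(90/97) = -1 → non-residue.
Total quadratic residues among the 4: 3.

3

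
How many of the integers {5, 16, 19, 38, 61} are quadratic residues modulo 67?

(5/67) = -1 → non-residue.
(16/67) = +1 → QR.
(19/67) = +1 → QR.
(38/67) = -1 → non-residue.
(61/67) = -1 → non-residue.
Total quadratic residues among the 5: 2.

2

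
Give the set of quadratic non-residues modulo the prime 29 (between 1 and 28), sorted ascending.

2 3 8 10 11 12 14 15 17 18 19 21 26 27

Square k = 1,…,14 (k and 29−k give the same square):
1²=1, 2²=4, 3²=9, 4²=16, 5²=25, 6²≡7, 7²≡20, 8²≡6, 9²≡23, 10²≡13, 11²≡5, 12²≡28, 13²≡24, 14²≡22 (mod 29).
The residues are {1, 4, 5, 6, 7, 9, 13, 16, 20, 22, 23, 24, 25, 28}; the non-residues are the remaining 14 nonzero classes.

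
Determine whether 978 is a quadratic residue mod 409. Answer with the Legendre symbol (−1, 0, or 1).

First reduce: 978 ≡ 160 (mod 409).
Pull out 2^5: since 409 ≡ 1 (mod 8), (2/409) = +1, so (2/409)^5 = +1.
Reciprocity: 5 ≡ 1 and 409 ≡ 1 (mod 4), so (5/409) = +(409/5).
Reduce top mod 5: now compute (4/5).
Pull out 2^2: since 5 ≡ 5 (mod 8), (2/5) = -1, so (2/5)^2 = +1.
Reached (1/5) = 1. Collecting the sign flips along the way, the symbol is +1.

1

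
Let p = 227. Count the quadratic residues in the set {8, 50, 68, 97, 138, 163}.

(8/227) = -1 → non-residue.
(50/227) = -1 → non-residue.
(68/227) = -1 → non-residue.
(97/227) = +1 → QR.
(138/227) = -1 → non-residue.
(163/227) = -1 → non-residue.
Total quadratic residues among the 6: 1.

1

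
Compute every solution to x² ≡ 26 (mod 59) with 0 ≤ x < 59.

Since 59 ≡ 3 (mod 4), a square root of 26 is 26^((59+1)/4) = 26^15 mod 59.
Repeated squaring: 26^2≡27, 26^4≡21, 26^8≡28 (mod 59).
26^15 = 26^(8+4+2+1) ≡ 12 (mod 59).
Check: 12² = 144 ≡ 26 (mod 59). The two roots are 12 and 47.

12, 47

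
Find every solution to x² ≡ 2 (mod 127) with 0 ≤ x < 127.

16, 111

Since 127 ≡ 3 (mod 4), a square root of 2 is 2^((127+1)/4) = 2^32 mod 127.
Repeated squaring: 2^2≡4, 2^4≡16, 2^8≡2, 2^16≡4, 2^32≡16 (mod 127).
2^32 = 2^(32) ≡ 16 (mod 127).
Check: 16² = 256 ≡ 2 (mod 127). The two roots are 16 and 111.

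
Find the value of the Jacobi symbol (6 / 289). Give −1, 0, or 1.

Pull out 2: since 289 ≡ 1 (mod 8), (2/289) = +1.
Reciprocity: 3 ≡ 3 and 289 ≡ 1 (mod 4), so (3/289) = +(289/3).
Reduce top mod 3: now compute (1/3).
Reached (1/3) = 1. Collecting the sign flips along the way, the symbol is +1.

1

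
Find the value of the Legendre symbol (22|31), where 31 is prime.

Euler's criterion: (22/31) ≡ 22^15 (mod 31).
22^2 ≡ 19 (mod 31)
22^4 ≡ 20 (mod 31)
22^8 ≡ 28 (mod 31)
22^15 = 22^(8+4+2+1) ≡ 30 (mod 31).
Result is 30 ≡ −1, so (22/31) = −1.

-1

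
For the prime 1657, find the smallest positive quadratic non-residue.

(2/1657) = +1, so 2 is a residue.
(3/1657) = +1, so 3 is a residue.
(4/1657) = +1, so 4 is a residue.
(5/1657) = −1, so 5 is the smallest positive non-residue mod 1657.

5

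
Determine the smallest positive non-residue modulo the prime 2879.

7

(2/2879) = +1, so 2 is a residue.
(3/2879) = +1, so 3 is a residue.
(4/2879) = +1, so 4 is a residue.
(5/2879) = +1, so 5 is a residue.
(6/2879) = +1, so 6 is a residue.
(7/2879) = −1, so 7 is the smallest positive non-residue mod 2879.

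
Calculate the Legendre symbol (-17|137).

Euler's criterion: (-17/137) ≡ 120^68 (mod 137).
120^2 ≡ 15 (mod 137)
120^4 ≡ 88 (mod 137)
120^8 ≡ 72 (mod 137)
120^16 ≡ 115 (mod 137)
120^32 ≡ 73 (mod 137)
120^64 ≡ 123 (mod 137)
120^68 = 120^(64+4) ≡ 1 (mod 137).
Result is 1, so (-17/137) = 1.

1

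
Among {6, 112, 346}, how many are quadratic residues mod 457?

(6/457) = +1 → QR.
(112/457) = +1 → QR.
(346/457) = -1 → non-residue.
Total quadratic residues among the 3: 2.

2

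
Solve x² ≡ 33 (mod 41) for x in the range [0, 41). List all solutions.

41 ≡ 1 (mod 4), so we find a root by search.
Trying successive values, 19² = 361 ≡ 33 (mod 41). The other root is 41 − 19 = 22.

19, 22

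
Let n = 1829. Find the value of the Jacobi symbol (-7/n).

1

First reduce: -7 ≡ 1822 (mod 1829).
Pull out 2: since 1829 ≡ 5 (mod 8), (2/1829) = -1.
Reciprocity: 911 ≡ 3 and 1829 ≡ 1 (mod 4), so (911/1829) = +(1829/911).
Reduce top mod 911: now compute (7/911).
Reciprocity: 7 ≡ 3 and 911 ≡ 3 (mod 4), so (7/911) = −(911/7).
Reduce top mod 7: now compute (1/7).
Reached (1/7) = 1. Collecting the sign flips along the way, the symbol is +1.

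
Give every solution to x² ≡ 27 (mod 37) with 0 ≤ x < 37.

8, 29

37 ≡ 1 (mod 4), so we find a root by search.
Trying successive values, 8² = 64 ≡ 27 (mod 37). The other root is 37 − 8 = 29.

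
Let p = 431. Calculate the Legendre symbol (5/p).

1

Reciprocity: 5 ≡ 1 and 431 ≡ 3 (mod 4), so (5/431) = +(431/5).
Reduce top mod 5: now compute (1/5).
Reached (1/5) = 1. Collecting the sign flips along the way, the symbol is +1.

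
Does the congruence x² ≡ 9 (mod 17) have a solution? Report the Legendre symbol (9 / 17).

Reciprocity: 9 ≡ 1 and 17 ≡ 1 (mod 4), so (9/17) = +(17/9).
Reduce top mod 9: now compute (8/9).
Pull out 2^3: since 9 ≡ 1 (mod 8), (2/9) = +1, so (2/9)^3 = +1.
Reached (1/9) = 1. Collecting the sign flips along the way, the symbol is +1.

1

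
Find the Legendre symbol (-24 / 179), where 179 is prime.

1

Euler's criterion: (-24/179) ≡ 155^89 (mod 179).
155^2 ≡ 39 (mod 179)
155^4 ≡ 89 (mod 179)
155^8 ≡ 45 (mod 179)
155^16 ≡ 56 (mod 179)
155^32 ≡ 93 (mod 179)
155^64 ≡ 57 (mod 179)
155^89 = 155^(64+16+8+1) ≡ 1 (mod 179).
Result is 1, so (-24/179) = 1.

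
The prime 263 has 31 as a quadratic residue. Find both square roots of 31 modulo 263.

89, 174

Since 263 ≡ 3 (mod 4), a square root of 31 is 31^((263+1)/4) = 31^66 mod 263.
Repeated squaring: 31^2≡172, 31^4≡128, 31^8≡78, 31^16≡35, 31^32≡173, 31^64≡210 (mod 263).
31^66 = 31^(64+2) ≡ 89 (mod 263).
Check: 89² = 7921 ≡ 31 (mod 263). The two roots are 89 and 174.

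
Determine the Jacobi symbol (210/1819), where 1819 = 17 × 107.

Pull out 2: since 1819 ≡ 3 (mod 8), (2/1819) = -1.
Reciprocity: 105 ≡ 1 and 1819 ≡ 3 (mod 4), so (105/1819) = +(1819/105).
Reduce top mod 105: now compute (34/105).
Pull out 2: since 105 ≡ 1 (mod 8), (2/105) = +1.
Reciprocity: 17 ≡ 1 and 105 ≡ 1 (mod 4), so (17/105) = +(105/17).
Reduce top mod 17: now compute (3/17).
Reciprocity: 3 ≡ 3 and 17 ≡ 1 (mod 4), so (3/17) = +(17/3).
Reduce top mod 3: now compute (2/3).
Pull out 2: since 3 ≡ 3 (mod 8), (2/3) = -1.
Reached (1/3) = 1. Collecting the sign flips along the way, the symbol is +1.

1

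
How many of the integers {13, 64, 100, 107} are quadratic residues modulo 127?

(13/127) = +1 → QR.
(64/127) = +1 → QR.
(100/127) = +1 → QR.
(107/127) = +1 → QR.
Total quadratic residues among the 4: 4.

4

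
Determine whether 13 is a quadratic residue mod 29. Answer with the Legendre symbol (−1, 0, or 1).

Euler's criterion: (13/29) ≡ 13^14 (mod 29).
13^2 ≡ 24 (mod 29)
13^4 ≡ 25 (mod 29)
13^8 ≡ 16 (mod 29)
13^14 = 13^(8+4+2) ≡ 1 (mod 29).
Result is 1, so (13/29) = 1.

1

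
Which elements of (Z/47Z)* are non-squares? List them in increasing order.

5,10,11,13,15,19,20,22,23,26,29,30,31,33,35,38,39,40,41,43,44,45,46

Square k = 1,…,23 (k and 47−k give the same square):
1²=1, 2²=4, 3²=9, 4²=16, 5²=25, 6²=36, 7²≡2, 8²≡17, 9²≡34, 10²≡6, 11²≡27, 12²≡3, 13²≡28, 14²≡8, 15²≡37, 16²≡21, 17²≡7, 18²≡42, 19²≡32, 20²≡24, 21²≡18, 22²≡14, 23²≡12 (mod 47).
The residues are {1, 2, 3, 4, 6, 7, 8, 9, 12, 14, 16, 17, 18, 21, 24, 25, 27, 28, 32, 34, 36, 37, 42}; the non-residues are the remaining 23 nonzero classes.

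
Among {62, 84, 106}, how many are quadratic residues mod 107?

(62/107) = +1 → QR.
(84/107) = -1 → non-residue.
(106/107) = -1 → non-residue.
Total quadratic residues among the 3: 1.

1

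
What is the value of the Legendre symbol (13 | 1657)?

Reciprocity: 13 ≡ 1 and 1657 ≡ 1 (mod 4), so (13/1657) = +(1657/13).
Reduce top mod 13: now compute (6/13).
Pull out 2: since 13 ≡ 5 (mod 8), (2/13) = -1.
Reciprocity: 3 ≡ 3 and 13 ≡ 1 (mod 4), so (3/13) = +(13/3).
Reduce top mod 3: now compute (1/3).
Reached (1/3) = 1. Collecting the sign flips along the way, the symbol is -1.

-1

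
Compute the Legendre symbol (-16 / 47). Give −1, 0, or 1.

First reduce: -16 ≡ 31 (mod 47).
Reciprocity: 31 ≡ 3 and 47 ≡ 3 (mod 4), so (31/47) = −(47/31).
Reduce top mod 31: now compute (16/31).
Pull out 2^4: since 31 ≡ 7 (mod 8), (2/31) = +1, so (2/31)^4 = +1.
Reached (1/31) = 1. Collecting the sign flips along the way, the symbol is -1.

-1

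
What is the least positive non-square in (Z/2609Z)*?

3

(2/2609) = +1, so 2 is a residue.
(3/2609) = −1, so 3 is the smallest positive non-residue mod 2609.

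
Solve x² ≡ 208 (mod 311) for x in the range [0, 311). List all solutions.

72, 239

Since 311 ≡ 3 (mod 4), a square root of 208 is 208^((311+1)/4) = 208^78 mod 311.
Repeated squaring: 208^2≡35, 208^4≡292, 208^8≡50, 208^16≡12, 208^32≡144, 208^64≡210 (mod 311).
208^78 = 208^(64+8+4+2) ≡ 72 (mod 311).
Check: 72² = 5184 ≡ 208 (mod 311). The two roots are 72 and 239.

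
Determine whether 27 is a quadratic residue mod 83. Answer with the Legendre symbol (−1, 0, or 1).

Euler's criterion: (27/83) ≡ 27^41 (mod 83).
27^2 ≡ 65 (mod 83)
27^4 ≡ 75 (mod 83)
27^8 ≡ 64 (mod 83)
27^16 ≡ 29 (mod 83)
27^32 ≡ 11 (mod 83)
27^41 = 27^(32+8+1) ≡ 1 (mod 83).
Result is 1, so (27/83) = 1.

1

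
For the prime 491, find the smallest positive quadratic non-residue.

2

(2/491) = −1, so 2 is the smallest positive non-residue mod 491.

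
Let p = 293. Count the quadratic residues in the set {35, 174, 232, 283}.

(35/293) = +1 → QR.
(174/293) = -1 → non-residue.
(232/293) = +1 → QR.
(283/293) = +1 → QR.
Total quadratic residues among the 4: 3.

3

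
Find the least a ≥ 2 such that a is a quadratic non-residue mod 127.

3

(2/127) = +1, so 2 is a residue.
(3/127) = −1, so 3 is the smallest positive non-residue mod 127.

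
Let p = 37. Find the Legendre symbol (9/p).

Reciprocity: 9 ≡ 1 and 37 ≡ 1 (mod 4), so (9/37) = +(37/9).
Reduce top mod 9: now compute (1/9).
Reached (1/9) = 1. Collecting the sign flips along the way, the symbol is +1.

1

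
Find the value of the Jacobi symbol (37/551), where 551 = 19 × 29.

Reciprocity: 37 ≡ 1 and 551 ≡ 3 (mod 4), so (37/551) = +(551/37).
Reduce top mod 37: now compute (33/37).
Reciprocity: 33 ≡ 1 and 37 ≡ 1 (mod 4), so (33/37) = +(37/33).
Reduce top mod 33: now compute (4/33).
Pull out 2^2: since 33 ≡ 1 (mod 8), (2/33) = +1, so (2/33)^2 = +1.
Reached (1/33) = 1. Collecting the sign flips along the way, the symbol is +1.

1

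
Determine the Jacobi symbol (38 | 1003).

Pull out 2: since 1003 ≡ 3 (mod 8), (2/1003) = -1.
Reciprocity: 19 ≡ 3 and 1003 ≡ 3 (mod 4), so (19/1003) = −(1003/19).
Reduce top mod 19: now compute (15/19).
Reciprocity: 15 ≡ 3 and 19 ≡ 3 (mod 4), so (15/19) = −(19/15).
Reduce top mod 15: now compute (4/15).
Pull out 2^2: since 15 ≡ 7 (mod 8), (2/15) = +1, so (2/15)^2 = +1.
Reached (1/15) = 1. Collecting the sign flips along the way, the symbol is -1.

-1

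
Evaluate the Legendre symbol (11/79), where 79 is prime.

1

Euler's criterion: (11/79) ≡ 11^39 (mod 79).
11^2 ≡ 42 (mod 79)
11^4 ≡ 26 (mod 79)
11^8 ≡ 44 (mod 79)
11^16 ≡ 40 (mod 79)
11^32 ≡ 20 (mod 79)
11^39 = 11^(32+4+2+1) ≡ 1 (mod 79).
Result is 1, so (11/79) = 1.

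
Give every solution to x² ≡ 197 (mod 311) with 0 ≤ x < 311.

96, 215

Since 311 ≡ 3 (mod 4), a square root of 197 is 197^((311+1)/4) = 197^78 mod 311.
Repeated squaring: 197^2≡245, 197^4≡2, 197^8≡4, 197^16≡16, 197^32≡256, 197^64≡226 (mod 311).
197^78 = 197^(64+8+4+2) ≡ 96 (mod 311).
Check: 96² = 9216 ≡ 197 (mod 311). The two roots are 96 and 215.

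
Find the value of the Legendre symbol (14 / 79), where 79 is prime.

Pull out 2: since 79 ≡ 7 (mod 8), (2/79) = +1.
Reciprocity: 7 ≡ 3 and 79 ≡ 3 (mod 4), so (7/79) = −(79/7).
Reduce top mod 7: now compute (2/7).
Pull out 2: since 7 ≡ 7 (mod 8), (2/7) = +1.
Reached (1/7) = 1. Collecting the sign flips along the way, the symbol is -1.

-1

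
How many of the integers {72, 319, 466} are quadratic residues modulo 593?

1

(72/593) = +1 → QR.
(319/593) = -1 → non-residue.
(466/593) = -1 → non-residue.
Total quadratic residues among the 3: 1.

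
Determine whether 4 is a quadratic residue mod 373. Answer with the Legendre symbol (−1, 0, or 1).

Pull out 2^2: since 373 ≡ 5 (mod 8), (2/373) = -1, so (2/373)^2 = +1.
Reached (1/373) = 1. Collecting the sign flips along the way, the symbol is +1.

1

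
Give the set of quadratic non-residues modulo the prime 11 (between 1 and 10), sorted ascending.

2 6 7 8 10

Square k = 1,…,5 (k and 11−k give the same square):
1²=1, 2²=4, 3²=9, 4²≡5, 5²≡3 (mod 11).
The residues are {1, 3, 4, 5, 9}; the non-residues are the remaining 5 nonzero classes.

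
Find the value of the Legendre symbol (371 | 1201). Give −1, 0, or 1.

-1

Reciprocity: 371 ≡ 3 and 1201 ≡ 1 (mod 4), so (371/1201) = +(1201/371).
Reduce top mod 371: now compute (88/371).
Pull out 2^3: since 371 ≡ 3 (mod 8), (2/371) = -1, so (2/371)^3 = -1.
Reciprocity: 11 ≡ 3 and 371 ≡ 3 (mod 4), so (11/371) = −(371/11).
Reduce top mod 11: now compute (8/11).
Pull out 2^3: since 11 ≡ 3 (mod 8), (2/11) = -1, so (2/11)^3 = -1.
Reached (1/11) = 1. Collecting the sign flips along the way, the symbol is -1.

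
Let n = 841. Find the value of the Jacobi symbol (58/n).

0

Pull out 2: since 841 ≡ 1 (mod 8), (2/841) = +1.
Reciprocity: 29 ≡ 1 and 841 ≡ 1 (mod 4), so (29/841) = +(841/29).
Reduce top mod 29: now compute (0/29).
Top reduces to 0: gcd > 1, so the symbol is 0.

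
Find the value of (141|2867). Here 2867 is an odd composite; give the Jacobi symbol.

0

Reciprocity: 141 ≡ 1 and 2867 ≡ 3 (mod 4), so (141/2867) = +(2867/141).
Reduce top mod 141: now compute (47/141).
Reciprocity: 47 ≡ 3 and 141 ≡ 1 (mod 4), so (47/141) = +(141/47).
Reduce top mod 47: now compute (0/47).
Top reduces to 0: gcd > 1, so the symbol is 0.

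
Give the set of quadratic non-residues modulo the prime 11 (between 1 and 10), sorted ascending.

Square k = 1,…,5 (k and 11−k give the same square):
1²=1, 2²=4, 3²=9, 4²≡5, 5²≡3 (mod 11).
The residues are {1, 3, 4, 5, 9}; the non-residues are the remaining 5 nonzero classes.

2, 6, 7, 8, 10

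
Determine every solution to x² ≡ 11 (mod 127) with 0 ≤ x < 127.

30, 97

Since 127 ≡ 3 (mod 4), a square root of 11 is 11^((127+1)/4) = 11^32 mod 127.
Repeated squaring: 11^2≡121, 11^4≡36, 11^8≡26, 11^16≡41, 11^32≡30 (mod 127).
11^32 = 11^(32) ≡ 30 (mod 127).
Check: 30² = 900 ≡ 11 (mod 127). The two roots are 30 and 97.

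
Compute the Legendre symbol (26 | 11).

1

First reduce: 26 ≡ 4 (mod 11).
Pull out 2^2: since 11 ≡ 3 (mod 8), (2/11) = -1, so (2/11)^2 = +1.
Reached (1/11) = 1. Collecting the sign flips along the way, the symbol is +1.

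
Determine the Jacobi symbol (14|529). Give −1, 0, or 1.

1

Pull out 2: since 529 ≡ 1 (mod 8), (2/529) = +1.
Reciprocity: 7 ≡ 3 and 529 ≡ 1 (mod 4), so (7/529) = +(529/7).
Reduce top mod 7: now compute (4/7).
Pull out 2^2: since 7 ≡ 7 (mod 8), (2/7) = +1, so (2/7)^2 = +1.
Reached (1/7) = 1. Collecting the sign flips along the way, the symbol is +1.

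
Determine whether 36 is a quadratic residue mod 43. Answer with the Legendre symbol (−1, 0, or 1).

Pull out 2^2: since 43 ≡ 3 (mod 8), (2/43) = -1, so (2/43)^2 = +1.
Reciprocity: 9 ≡ 1 and 43 ≡ 3 (mod 4), so (9/43) = +(43/9).
Reduce top mod 9: now compute (7/9).
Reciprocity: 7 ≡ 3 and 9 ≡ 1 (mod 4), so (7/9) = +(9/7).
Reduce top mod 7: now compute (2/7).
Pull out 2: since 7 ≡ 7 (mod 8), (2/7) = +1.
Reached (1/7) = 1. Collecting the sign flips along the way, the symbol is +1.

1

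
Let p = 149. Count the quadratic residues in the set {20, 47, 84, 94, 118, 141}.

3

(20/149) = +1 → QR.
(47/149) = +1 → QR.
(84/149) = -1 → non-residue.
(94/149) = -1 → non-residue.
(118/149) = +1 → QR.
(141/149) = -1 → non-residue.
Total quadratic residues among the 6: 3.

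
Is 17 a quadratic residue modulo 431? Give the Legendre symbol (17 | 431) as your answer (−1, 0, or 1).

-1

Reciprocity: 17 ≡ 1 and 431 ≡ 3 (mod 4), so (17/431) = +(431/17).
Reduce top mod 17: now compute (6/17).
Pull out 2: since 17 ≡ 1 (mod 8), (2/17) = +1.
Reciprocity: 3 ≡ 3 and 17 ≡ 1 (mod 4), so (3/17) = +(17/3).
Reduce top mod 3: now compute (2/3).
Pull out 2: since 3 ≡ 3 (mod 8), (2/3) = -1.
Reached (1/3) = 1. Collecting the sign flips along the way, the symbol is -1.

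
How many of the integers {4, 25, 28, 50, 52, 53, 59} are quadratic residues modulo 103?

6

(4/103) = +1 → QR.
(25/103) = +1 → QR.
(28/103) = +1 → QR.
(50/103) = +1 → QR.
(52/103) = +1 → QR.
(53/103) = -1 → non-residue.
(59/103) = +1 → QR.
Total quadratic residues among the 7: 6.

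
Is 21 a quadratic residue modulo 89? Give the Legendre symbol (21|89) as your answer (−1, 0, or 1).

Reciprocity: 21 ≡ 1 and 89 ≡ 1 (mod 4), so (21/89) = +(89/21).
Reduce top mod 21: now compute (5/21).
Reciprocity: 5 ≡ 1 and 21 ≡ 1 (mod 4), so (5/21) = +(21/5).
Reduce top mod 5: now compute (1/5).
Reached (1/5) = 1. Collecting the sign flips along the way, the symbol is +1.

1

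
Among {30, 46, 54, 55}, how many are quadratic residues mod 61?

(30/61) = -1 → non-residue.
(46/61) = +1 → QR.
(54/61) = -1 → non-residue.
(55/61) = -1 → non-residue.
Total quadratic residues among the 4: 1.

1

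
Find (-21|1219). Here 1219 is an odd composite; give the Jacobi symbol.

-1

First reduce: -21 ≡ 1198 (mod 1219).
Pull out 2: since 1219 ≡ 3 (mod 8), (2/1219) = -1.
Reciprocity: 599 ≡ 3 and 1219 ≡ 3 (mod 4), so (599/1219) = −(1219/599).
Reduce top mod 599: now compute (21/599).
Reciprocity: 21 ≡ 1 and 599 ≡ 3 (mod 4), so (21/599) = +(599/21).
Reduce top mod 21: now compute (11/21).
Reciprocity: 11 ≡ 3 and 21 ≡ 1 (mod 4), so (11/21) = +(21/11).
Reduce top mod 11: now compute (10/11).
Pull out 2: since 11 ≡ 3 (mod 8), (2/11) = -1.
Reciprocity: 5 ≡ 1 and 11 ≡ 3 (mod 4), so (5/11) = +(11/5).
Reduce top mod 5: now compute (1/5).
Reached (1/5) = 1. Collecting the sign flips along the way, the symbol is -1.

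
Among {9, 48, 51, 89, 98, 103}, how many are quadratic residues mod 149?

(9/149) = +1 → QR.
(48/149) = -1 → non-residue.
(51/149) = -1 → non-residue.
(89/149) = -1 → non-residue.
(98/149) = -1 → non-residue.
(103/149) = +1 → QR.
Total quadratic residues among the 6: 2.

2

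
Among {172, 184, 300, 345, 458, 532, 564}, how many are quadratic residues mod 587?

(172/587) = +1 → QR.
(184/587) = +1 → QR.
(300/587) = +1 → QR.
(345/587) = +1 → QR.
(458/587) = -1 → non-residue.
(532/587) = -1 → non-residue.
(564/587) = +1 → QR.
Total quadratic residues among the 7: 5.

5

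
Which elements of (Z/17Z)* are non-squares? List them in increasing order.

3 5 6 7 10 11 12 14

Square k = 1,…,8 (k and 17−k give the same square):
1²=1, 2²=4, 3²=9, 4²=16, 5²≡8, 6²≡2, 7²≡15, 8²≡13 (mod 17).
The residues are {1, 2, 4, 8, 9, 13, 15, 16}; the non-residues are the remaining 8 nonzero classes.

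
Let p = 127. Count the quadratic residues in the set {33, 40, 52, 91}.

(33/127) = -1 → non-residue.
(40/127) = -1 → non-residue.
(52/127) = +1 → QR.
(91/127) = -1 → non-residue.
Total quadratic residues among the 4: 1.

1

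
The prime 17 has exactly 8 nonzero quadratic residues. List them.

1,2,4,8,9,13,15,16

Square k = 1,…,8 (k and 17−k give the same square):
1²=1, 2²=4, 3²=9, 4²=16, 5²≡8, 6²≡2, 7²≡15, 8²≡13 (mod 17).
So the quadratic residues mod 17 are {1, 2, 4, 8, 9, 13, 15, 16}.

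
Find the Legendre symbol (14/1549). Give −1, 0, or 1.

-1

Pull out 2: since 1549 ≡ 5 (mod 8), (2/1549) = -1.
Reciprocity: 7 ≡ 3 and 1549 ≡ 1 (mod 4), so (7/1549) = +(1549/7).
Reduce top mod 7: now compute (2/7).
Pull out 2: since 7 ≡ 7 (mod 8), (2/7) = +1.
Reached (1/7) = 1. Collecting the sign flips along the way, the symbol is -1.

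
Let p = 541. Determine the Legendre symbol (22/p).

Euler's criterion: (22/541) ≡ 22^270 (mod 541).
22^2 ≡ 484 (mod 541)
22^4 ≡ 3 (mod 541)
22^8 ≡ 9 (mod 541)
22^16 ≡ 81 (mod 541)
22^32 ≡ 69 (mod 541)
22^64 ≡ 433 (mod 541)
22^128 ≡ 303 (mod 541)
22^256 ≡ 380 (mod 541)
22^270 = 22^(256+8+4+2) ≡ 1 (mod 541).
Result is 1, so (22/541) = 1.

1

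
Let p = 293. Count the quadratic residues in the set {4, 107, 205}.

3

(4/293) = +1 → QR.
(107/293) = +1 → QR.
(205/293) = +1 → QR.
Total quadratic residues among the 3: 3.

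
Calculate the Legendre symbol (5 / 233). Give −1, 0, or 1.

-1

Reciprocity: 5 ≡ 1 and 233 ≡ 1 (mod 4), so (5/233) = +(233/5).
Reduce top mod 5: now compute (3/5).
Reciprocity: 3 ≡ 3 and 5 ≡ 1 (mod 4), so (3/5) = +(5/3).
Reduce top mod 3: now compute (2/3).
Pull out 2: since 3 ≡ 3 (mod 8), (2/3) = -1.
Reached (1/3) = 1. Collecting the sign flips along the way, the symbol is -1.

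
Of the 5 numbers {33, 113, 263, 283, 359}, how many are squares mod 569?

3

(33/569) = +1 → QR.
(113/569) = +1 → QR.
(263/569) = +1 → QR.
(283/569) = -1 → non-residue.
(359/569) = -1 → non-residue.
Total quadratic residues among the 5: 3.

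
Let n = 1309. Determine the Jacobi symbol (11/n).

0

Reciprocity: 11 ≡ 3 and 1309 ≡ 1 (mod 4), so (11/1309) = +(1309/11).
Reduce top mod 11: now compute (0/11).
Top reduces to 0: gcd > 1, so the symbol is 0.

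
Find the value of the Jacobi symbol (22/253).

0

Pull out 2: since 253 ≡ 5 (mod 8), (2/253) = -1.
Reciprocity: 11 ≡ 3 and 253 ≡ 1 (mod 4), so (11/253) = +(253/11).
Reduce top mod 11: now compute (0/11).
Top reduces to 0: gcd > 1, so the symbol is 0.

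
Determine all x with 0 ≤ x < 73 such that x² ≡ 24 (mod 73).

30, 43

73 ≡ 1 (mod 4), so we find a root by search.
Trying successive values, 30² = 900 ≡ 24 (mod 73). The other root is 73 − 30 = 43.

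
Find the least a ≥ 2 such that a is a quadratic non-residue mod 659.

(2/659) = −1, so 2 is the smallest positive non-residue mod 659.

2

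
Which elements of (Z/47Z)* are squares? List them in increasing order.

1,2,3,4,6,7,8,9,12,14,16,17,18,21,24,25,27,28,32,34,36,37,42

Square k = 1,…,23 (k and 47−k give the same square):
1²=1, 2²=4, 3²=9, 4²=16, 5²=25, 6²=36, 7²≡2, 8²≡17, 9²≡34, 10²≡6, 11²≡27, 12²≡3, 13²≡28, 14²≡8, 15²≡37, 16²≡21, 17²≡7, 18²≡42, 19²≡32, 20²≡24, 21²≡18, 22²≡14, 23²≡12 (mod 47).
So the quadratic residues mod 47 are {1, 2, 3, 4, 6, 7, 8, 9, 12, 14, 16, 17, 18, 21, 24, 25, 27, 28, 32, 34, 36, 37, 42}.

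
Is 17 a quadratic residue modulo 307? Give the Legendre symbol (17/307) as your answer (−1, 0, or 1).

Reciprocity: 17 ≡ 1 and 307 ≡ 3 (mod 4), so (17/307) = +(307/17).
Reduce top mod 17: now compute (1/17).
Reached (1/17) = 1. Collecting the sign flips along the way, the symbol is +1.

1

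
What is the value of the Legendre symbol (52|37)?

-1

First reduce: 52 ≡ 15 (mod 37).
Reciprocity: 15 ≡ 3 and 37 ≡ 1 (mod 4), so (15/37) = +(37/15).
Reduce top mod 15: now compute (7/15).
Reciprocity: 7 ≡ 3 and 15 ≡ 3 (mod 4), so (7/15) = −(15/7).
Reduce top mod 7: now compute (1/7).
Reached (1/7) = 1. Collecting the sign flips along the way, the symbol is -1.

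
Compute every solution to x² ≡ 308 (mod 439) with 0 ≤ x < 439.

Since 439 ≡ 3 (mod 4), a square root of 308 is 308^((439+1)/4) = 308^110 mod 439.
Repeated squaring: 308^2≡40, 308^4≡283, 308^8≡191, 308^16≡44, 308^32≡180, 308^64≡353 (mod 439).
308^110 = 308^(64+32+8+4+2) ≡ 93 (mod 439).
Check: 93² = 8649 ≡ 308 (mod 439). The two roots are 93 and 346.

93, 346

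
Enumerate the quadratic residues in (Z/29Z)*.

1,4,5,6,7,9,13,16,20,22,23,24,25,28

Square k = 1,…,14 (k and 29−k give the same square):
1²=1, 2²=4, 3²=9, 4²=16, 5²=25, 6²≡7, 7²≡20, 8²≡6, 9²≡23, 10²≡13, 11²≡5, 12²≡28, 13²≡24, 14²≡22 (mod 29).
So the quadratic residues mod 29 are {1, 4, 5, 6, 7, 9, 13, 16, 20, 22, 23, 24, 25, 28}.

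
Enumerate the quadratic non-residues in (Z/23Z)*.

Square k = 1,…,11 (k and 23−k give the same square):
1²=1, 2²=4, 3²=9, 4²=16, 5²≡2, 6²≡13, 7²≡3, 8²≡18, 9²≡12, 10²≡8, 11²≡6 (mod 23).
The residues are {1, 2, 3, 4, 6, 8, 9, 12, 13, 16, 18}; the non-residues are the remaining 11 nonzero classes.

5,7,10,11,14,15,17,19,20,21,22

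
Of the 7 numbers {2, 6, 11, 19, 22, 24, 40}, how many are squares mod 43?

(2/43) = -1 → non-residue.
(6/43) = +1 → QR.
(11/43) = +1 → QR.
(19/43) = -1 → non-residue.
(22/43) = -1 → non-residue.
(24/43) = +1 → QR.
(40/43) = +1 → QR.
Total quadratic residues among the 7: 4.

4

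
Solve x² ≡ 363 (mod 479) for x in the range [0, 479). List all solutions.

Since 479 ≡ 3 (mod 4), a square root of 363 is 363^((479+1)/4) = 363^120 mod 479.
Repeated squaring: 363^2≡44, 363^4≡20, 363^8≡400, 363^16≡14, 363^32≡196, 363^64≡96 (mod 479).
363^120 = 363^(64+32+16+8) ≡ 138 (mod 479).
Check: 138² = 19044 ≡ 363 (mod 479). The two roots are 138 and 341.

138, 341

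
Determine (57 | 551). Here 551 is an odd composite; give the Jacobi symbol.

0

Reciprocity: 57 ≡ 1 and 551 ≡ 3 (mod 4), so (57/551) = +(551/57).
Reduce top mod 57: now compute (38/57).
Pull out 2: since 57 ≡ 1 (mod 8), (2/57) = +1.
Reciprocity: 19 ≡ 3 and 57 ≡ 1 (mod 4), so (19/57) = +(57/19).
Reduce top mod 19: now compute (0/19).
Top reduces to 0: gcd > 1, so the symbol is 0.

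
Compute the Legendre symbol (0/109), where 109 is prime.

0

Top reduces to 0: gcd > 1, so the symbol is 0.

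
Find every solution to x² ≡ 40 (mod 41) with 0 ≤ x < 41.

9, 32

41 ≡ 1 (mod 4), so we find a root by search.
Trying successive values, 9² = 81 ≡ 40 (mod 41). The other root is 41 − 9 = 32.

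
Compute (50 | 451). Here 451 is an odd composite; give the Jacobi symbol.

Pull out 2: since 451 ≡ 3 (mod 8), (2/451) = -1.
Reciprocity: 25 ≡ 1 and 451 ≡ 3 (mod 4), so (25/451) = +(451/25).
Reduce top mod 25: now compute (1/25).
Reached (1/25) = 1. Collecting the sign flips along the way, the symbol is -1.

-1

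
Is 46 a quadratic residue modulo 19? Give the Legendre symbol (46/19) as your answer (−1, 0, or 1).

Euler's criterion: (46/19) ≡ 8^9 (mod 19).
8^2 ≡ 7 (mod 19)
8^4 ≡ 11 (mod 19)
8^8 ≡ 7 (mod 19)
8^9 = 8^(8+1) ≡ 18 (mod 19).
Result is 18 ≡ −1, so (46/19) = −1.

-1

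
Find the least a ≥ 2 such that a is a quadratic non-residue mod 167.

5

(2/167) = +1, so 2 is a residue.
(3/167) = +1, so 3 is a residue.
(4/167) = +1, so 4 is a residue.
(5/167) = −1, so 5 is the smallest positive non-residue mod 167.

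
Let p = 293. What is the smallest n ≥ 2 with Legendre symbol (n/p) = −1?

(2/293) = −1, so 2 is the smallest positive non-residue mod 293.

2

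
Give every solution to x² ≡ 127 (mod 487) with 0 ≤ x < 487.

Since 487 ≡ 3 (mod 4), a square root of 127 is 127^((487+1)/4) = 127^122 mod 487.
Repeated squaring: 127^2≡58, 127^4≡442, 127^8≡77, 127^16≡85, 127^32≡407, 127^64≡69 (mod 487).
127^122 = 127^(64+32+16+8+2) ≡ 329 (mod 487).
Check: 329² = 108241 ≡ 127 (mod 487). The two roots are 158 and 329.

158, 329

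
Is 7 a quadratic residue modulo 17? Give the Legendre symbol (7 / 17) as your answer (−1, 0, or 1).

-1

Reciprocity: 7 ≡ 3 and 17 ≡ 1 (mod 4), so (7/17) = +(17/7).
Reduce top mod 7: now compute (3/7).
Reciprocity: 3 ≡ 3 and 7 ≡ 3 (mod 4), so (3/7) = −(7/3).
Reduce top mod 3: now compute (1/3).
Reached (1/3) = 1. Collecting the sign flips along the way, the symbol is -1.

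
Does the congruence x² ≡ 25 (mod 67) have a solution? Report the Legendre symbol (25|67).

Reciprocity: 25 ≡ 1 and 67 ≡ 3 (mod 4), so (25/67) = +(67/25).
Reduce top mod 25: now compute (17/25).
Reciprocity: 17 ≡ 1 and 25 ≡ 1 (mod 4), so (17/25) = +(25/17).
Reduce top mod 17: now compute (8/17).
Pull out 2^3: since 17 ≡ 1 (mod 8), (2/17) = +1, so (2/17)^3 = +1.
Reached (1/17) = 1. Collecting the sign flips along the way, the symbol is +1.

1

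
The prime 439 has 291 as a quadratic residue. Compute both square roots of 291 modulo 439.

58, 381

Since 439 ≡ 3 (mod 4), a square root of 291 is 291^((439+1)/4) = 291^110 mod 439.
Repeated squaring: 291^2≡393, 291^4≡360, 291^8≡95, 291^16≡245, 291^32≡321, 291^64≡315 (mod 439).
291^110 = 291^(64+32+8+4+2) ≡ 58 (mod 439).
Check: 58² = 3364 ≡ 291 (mod 439). The two roots are 58 and 381.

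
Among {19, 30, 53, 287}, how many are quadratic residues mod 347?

(19/347) = -1 → non-residue.
(30/347) = +1 → QR.
(53/347) = +1 → QR.
(287/347) = +1 → QR.
Total quadratic residues among the 4: 3.

3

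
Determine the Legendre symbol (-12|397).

Euler's criterion: (-12/397) ≡ 385^198 (mod 397).
385^2 ≡ 144 (mod 397)
385^4 ≡ 92 (mod 397)
385^8 ≡ 127 (mod 397)
385^16 ≡ 249 (mod 397)
385^32 ≡ 69 (mod 397)
385^64 ≡ 394 (mod 397)
385^128 ≡ 9 (mod 397)
385^198 = 385^(128+64+4+2) ≡ 1 (mod 397).
Result is 1, so (-12/397) = 1.

1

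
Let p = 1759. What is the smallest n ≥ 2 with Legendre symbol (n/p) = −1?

3

(2/1759) = +1, so 2 is a residue.
(3/1759) = −1, so 3 is the smallest positive non-residue mod 1759.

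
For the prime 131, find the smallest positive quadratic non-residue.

2

(2/131) = −1, so 2 is the smallest positive non-residue mod 131.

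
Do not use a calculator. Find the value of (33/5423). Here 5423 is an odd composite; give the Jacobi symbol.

Reciprocity: 33 ≡ 1 and 5423 ≡ 3 (mod 4), so (33/5423) = +(5423/33).
Reduce top mod 33: now compute (11/33).
Reciprocity: 11 ≡ 3 and 33 ≡ 1 (mod 4), so (11/33) = +(33/11).
Reduce top mod 11: now compute (0/11).
Top reduces to 0: gcd > 1, so the symbol is 0.

0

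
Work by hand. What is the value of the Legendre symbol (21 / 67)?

1

Reciprocity: 21 ≡ 1 and 67 ≡ 3 (mod 4), so (21/67) = +(67/21).
Reduce top mod 21: now compute (4/21).
Pull out 2^2: since 21 ≡ 5 (mod 8), (2/21) = -1, so (2/21)^2 = +1.
Reached (1/21) = 1. Collecting the sign flips along the way, the symbol is +1.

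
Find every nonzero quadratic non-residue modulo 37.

Square k = 1,…,18 (k and 37−k give the same square):
1²=1, 2²=4, 3²=9, 4²=16, 5²=25, 6²=36, 7²≡12, 8²≡27, 9²≡7, 10²≡26, 11²≡10, 12²≡33, 13²≡21, 14²≡11, 15²≡3, 16²≡34, 17²≡30, 18²≡28 (mod 37).
The residues are {1, 3, 4, 7, 9, 10, 11, 12, 16, 21, 25, 26, 27, 28, 30, 33, 34, 36}; the non-residues are the remaining 18 nonzero classes.

2, 5, 6, 8, 13, 14, 15, 17, 18, 19, 20, 22, 23, 24, 29, 31, 32, 35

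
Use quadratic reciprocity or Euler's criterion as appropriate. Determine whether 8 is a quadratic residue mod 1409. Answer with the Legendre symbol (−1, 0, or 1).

Pull out 2^3: since 1409 ≡ 1 (mod 8), (2/1409) = +1, so (2/1409)^3 = +1.
Reached (1/1409) = 1. Collecting the sign flips along the way, the symbol is +1.

1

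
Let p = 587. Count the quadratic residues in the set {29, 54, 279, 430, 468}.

3

(29/587) = +1 → QR.
(54/587) = -1 → non-residue.
(279/587) = +1 → QR.
(430/587) = +1 → QR.
(468/587) = -1 → non-residue.
Total quadratic residues among the 5: 3.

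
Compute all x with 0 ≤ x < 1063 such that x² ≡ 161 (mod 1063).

Since 1063 ≡ 3 (mod 4), a square root of 161 is 161^((1063+1)/4) = 161^266 mod 1063.
Repeated squaring: 161^2≡409, 161^4≡390, 161^8≡91, 161^16≡840, 161^32≡831, 161^64≡674, 161^128≡375, 161^256≡309 (mod 1063).
161^266 = 161^(256+8+2) ≡ 74 (mod 1063).
Check: 74² = 5476 ≡ 161 (mod 1063). The two roots are 74 and 989.

74, 989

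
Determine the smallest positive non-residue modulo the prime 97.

(2/97) = +1, so 2 is a residue.
(3/97) = +1, so 3 is a residue.
(4/97) = +1, so 4 is a residue.
(5/97) = −1, so 5 is the smallest positive non-residue mod 97.

5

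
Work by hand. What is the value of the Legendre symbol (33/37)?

Reciprocity: 33 ≡ 1 and 37 ≡ 1 (mod 4), so (33/37) = +(37/33).
Reduce top mod 33: now compute (4/33).
Pull out 2^2: since 33 ≡ 1 (mod 8), (2/33) = +1, so (2/33)^2 = +1.
Reached (1/33) = 1. Collecting the sign flips along the way, the symbol is +1.

1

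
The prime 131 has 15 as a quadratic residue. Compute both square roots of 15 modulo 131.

Since 131 ≡ 3 (mod 4), a square root of 15 is 15^((131+1)/4) = 15^33 mod 131.
Repeated squaring: 15^2≡94, 15^4≡59, 15^8≡75, 15^16≡123, 15^32≡64 (mod 131).
15^33 = 15^(32+1) ≡ 43 (mod 131).
Check: 43² = 1849 ≡ 15 (mod 131). The two roots are 43 and 88.

43, 88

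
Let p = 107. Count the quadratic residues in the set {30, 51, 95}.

(30/107) = +1 → QR.
(51/107) = -1 → non-residue.
(95/107) = -1 → non-residue.
Total quadratic residues among the 3: 1.

1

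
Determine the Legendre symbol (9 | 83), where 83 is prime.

Euler's criterion: (9/83) ≡ 9^41 (mod 83).
9^2 ≡ 81 (mod 83)
9^4 ≡ 4 (mod 83)
9^8 ≡ 16 (mod 83)
9^16 ≡ 7 (mod 83)
9^32 ≡ 49 (mod 83)
9^41 = 9^(32+8+1) ≡ 1 (mod 83).
Result is 1, so (9/83) = 1.

1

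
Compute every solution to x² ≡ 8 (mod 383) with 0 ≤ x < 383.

109, 274

Since 383 ≡ 3 (mod 4), a square root of 8 is 8^((383+1)/4) = 8^96 mod 383.
Repeated squaring: 8^2≡64, 8^4≡266, 8^8≡284, 8^16≡226, 8^32≡137, 8^64≡2 (mod 383).
8^96 = 8^(64+32) ≡ 274 (mod 383).
Check: 274² = 75076 ≡ 8 (mod 383). The two roots are 109 and 274.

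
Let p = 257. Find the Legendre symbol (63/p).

Reciprocity: 63 ≡ 3 and 257 ≡ 1 (mod 4), so (63/257) = +(257/63).
Reduce top mod 63: now compute (5/63).
Reciprocity: 5 ≡ 1 and 63 ≡ 3 (mod 4), so (5/63) = +(63/5).
Reduce top mod 5: now compute (3/5).
Reciprocity: 3 ≡ 3 and 5 ≡ 1 (mod 4), so (3/5) = +(5/3).
Reduce top mod 3: now compute (2/3).
Pull out 2: since 3 ≡ 3 (mod 8), (2/3) = -1.
Reached (1/3) = 1. Collecting the sign flips along the way, the symbol is -1.

-1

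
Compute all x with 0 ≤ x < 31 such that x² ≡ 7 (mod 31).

Since 31 ≡ 3 (mod 4), a square root of 7 is 7^((31+1)/4) = 7^8 mod 31.
Repeated squaring: 7^2≡18, 7^4≡14, 7^8≡10 (mod 31).
7^8 = 7^(8) ≡ 10 (mod 31).
Check: 10² = 100 ≡ 7 (mod 31). The two roots are 10 and 21.

10, 21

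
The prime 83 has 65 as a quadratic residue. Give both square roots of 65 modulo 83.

27, 56

Since 83 ≡ 3 (mod 4), a square root of 65 is 65^((83+1)/4) = 65^21 mod 83.
Repeated squaring: 65^2≡75, 65^4≡64, 65^8≡29, 65^16≡11 (mod 83).
65^21 = 65^(16+4+1) ≡ 27 (mod 83).
Check: 27² = 729 ≡ 65 (mod 83). The two roots are 27 and 56.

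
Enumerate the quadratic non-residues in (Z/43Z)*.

2,3,5,7,8,12,18,19,20,22,26,27,28,29,30,32,33,34,37,39,42

Square k = 1,…,21 (k and 43−k give the same square):
1²=1, 2²=4, 3²=9, 4²=16, 5²=25, 6²=36, 7²≡6, 8²≡21, 9²≡38, 10²≡14, 11²≡35, 12²≡15, 13²≡40, 14²≡24, 15²≡10, 16²≡41, 17²≡31, 18²≡23, 19²≡17, 20²≡13, 21²≡11 (mod 43).
The residues are {1, 4, 6, 9, 10, 11, 13, 14, 15, 16, 17, 21, 23, 24, 25, 31, 35, 36, 38, 40, 41}; the non-residues are the remaining 21 nonzero classes.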